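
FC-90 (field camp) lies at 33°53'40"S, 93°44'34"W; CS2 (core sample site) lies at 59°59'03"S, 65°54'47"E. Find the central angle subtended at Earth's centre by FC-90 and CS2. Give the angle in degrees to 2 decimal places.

84.63°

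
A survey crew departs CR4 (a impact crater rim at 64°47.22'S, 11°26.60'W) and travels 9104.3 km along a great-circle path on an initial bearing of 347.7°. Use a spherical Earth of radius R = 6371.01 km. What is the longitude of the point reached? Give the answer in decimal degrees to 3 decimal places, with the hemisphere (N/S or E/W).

24.150°W

CR4: φ = -64.78700°, λ = -11.44333°
δ = d/R = 9104.3/6371.01 = 1.429020 rad
φ₂ = arcsin(sin φ₁ cos δ + cos φ₁ sin δ cos θ)
   = arcsin(-0.90473·0.14130 + 0.42598·0.98997·0.97705) = 16.51045°
λ₂ = λ₁ + atan2(sin θ sin δ cos φ₁, cos δ − sin φ₁ sin φ₂) = -24.15016°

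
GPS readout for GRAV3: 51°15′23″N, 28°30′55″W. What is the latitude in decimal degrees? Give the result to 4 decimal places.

51.2564°N

51° + 15′/60 + 23″/3600 = 51 + 0.25000 + 0.00639 = 51.2564°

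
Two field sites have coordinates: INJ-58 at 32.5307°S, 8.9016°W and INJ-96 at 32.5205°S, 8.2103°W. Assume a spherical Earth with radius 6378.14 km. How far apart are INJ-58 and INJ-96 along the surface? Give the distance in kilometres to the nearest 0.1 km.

64.9 km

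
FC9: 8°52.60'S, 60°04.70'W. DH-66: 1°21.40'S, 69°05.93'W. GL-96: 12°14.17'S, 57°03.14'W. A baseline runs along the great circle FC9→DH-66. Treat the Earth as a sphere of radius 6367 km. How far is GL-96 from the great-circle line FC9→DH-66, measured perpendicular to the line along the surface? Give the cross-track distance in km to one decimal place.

80.5 km

FC9: φ = -8.87667°, λ = -60.07833°
DH-66: φ = -1.35667°, λ = -69.09883°
GL-96: φ = -12.23617°, λ = -57.05233°
δ₁₃ = central angle FC9→GL-96 = 0.078312 rad  (haversine)
θ₁₃ = bearing FC9→GL-96 = 138.742°,  θ₁₂ = bearing FC9→DH-66 = 309.447°
dₓₜ = R·arcsin(sin δ₁₃ · sin(θ₁₃ − θ₁₂)) = 6367·arcsin(0.07823·sin(-170.704°)) = -80.461 km
|dₓₜ| = 80.461 km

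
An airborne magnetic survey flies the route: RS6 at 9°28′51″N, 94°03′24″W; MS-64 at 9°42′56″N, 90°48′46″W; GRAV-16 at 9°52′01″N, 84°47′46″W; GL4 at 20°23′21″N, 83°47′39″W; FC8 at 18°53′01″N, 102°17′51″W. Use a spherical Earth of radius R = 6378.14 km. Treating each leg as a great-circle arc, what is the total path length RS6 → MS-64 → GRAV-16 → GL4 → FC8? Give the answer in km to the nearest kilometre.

4140 km

RS6: φ = +9.48083°, λ = -94.05667°
MS-64: φ = +9.71556°, λ = -90.81278°
GRAV-16: φ = +9.86694°, λ = -84.79611°
GL4: φ = +20.38917°, λ = -83.79417°
FC8: φ = +18.88361°, λ = -102.29750°
RS6→MS-64: c = 0.055974 rad, d = 357.01 km
MS-64→GRAV-16: c = 0.103513 rad, d = 660.22 km
GRAV-16→GL4: c = 0.184419 rad, d = 1176.25 km
GL4→FC8: c = 0.305134 rad, d = 1946.19 km
Total = 357.01 + 660.22 + 1176.25 + 1946.19 = 4139.67 km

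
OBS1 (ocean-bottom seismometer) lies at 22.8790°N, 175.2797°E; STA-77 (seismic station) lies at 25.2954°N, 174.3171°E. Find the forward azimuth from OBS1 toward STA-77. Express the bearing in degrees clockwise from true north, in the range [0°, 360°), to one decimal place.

340.2°

Δλ = -0.9626°
y = sin Δλ · cos φ₂ = -0.015189
x = cos φ₁ sin φ₂ − sin φ₁ cos φ₂ cos Δλ = 0.042211
θ = atan2(y, x) = -19.7903° → 340.2097° (mod 360°)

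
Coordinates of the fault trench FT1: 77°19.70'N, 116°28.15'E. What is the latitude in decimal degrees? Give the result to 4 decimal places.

77° + 19.70′/60 = 77 + 0.32833 = 77.3283°

77.3283°N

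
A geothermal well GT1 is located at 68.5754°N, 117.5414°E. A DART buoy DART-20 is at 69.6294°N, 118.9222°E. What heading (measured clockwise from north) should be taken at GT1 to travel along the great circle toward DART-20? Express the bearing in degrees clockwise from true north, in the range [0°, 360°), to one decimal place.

24.4°

Δλ = 1.3808°
y = sin Δλ · cos φ₂ = 0.008388
x = cos φ₁ sin φ₂ − sin φ₁ cos φ₂ cos Δλ = 0.018489
θ = atan2(y, x) = 24.4028° → 24.4028° (mod 360°)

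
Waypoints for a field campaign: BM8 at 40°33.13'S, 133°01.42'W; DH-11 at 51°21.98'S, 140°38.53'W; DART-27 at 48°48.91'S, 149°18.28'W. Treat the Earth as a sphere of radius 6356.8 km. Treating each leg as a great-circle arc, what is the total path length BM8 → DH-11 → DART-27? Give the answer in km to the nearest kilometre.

BM8: φ = -40.55217°, λ = -133.02367°
DH-11: φ = -51.36633°, λ = -140.64217°
DART-27: φ = -48.81517°, λ = -149.30467°
BM8→DH-11: c = 0.209892 rad, d = 1334.24 km
DH-11→DART-27: c = 0.106642 rad, d = 677.90 km
Total = 1334.24 + 677.90 = 2012.15 km

2012 km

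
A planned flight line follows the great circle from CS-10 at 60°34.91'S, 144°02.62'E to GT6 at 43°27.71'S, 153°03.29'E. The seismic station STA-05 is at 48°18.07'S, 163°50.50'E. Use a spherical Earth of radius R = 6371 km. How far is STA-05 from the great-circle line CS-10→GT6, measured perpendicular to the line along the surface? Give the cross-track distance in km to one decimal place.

CS-10: φ = -60.58183°, λ = +144.04367°
GT6: φ = -43.46183°, λ = +153.05483°
STA-05: φ = -48.30117°, λ = +163.84167°
δ₁₃ = central angle CS-10→STA-05 = 0.291532 rad  (haversine)
θ₁₃ = bearing CS-10→STA-05 = 51.620°,  θ₁₂ = bearing CS-10→GT6 = 21.639°
dₓₜ = R·arcsin(sin δ₁₃ · sin(θ₁₃ − θ₁₂)) = 6371·arcsin(0.28742·sin(29.981°)) = 918.238 km
|dₓₜ| = 918.238 km

918.2 km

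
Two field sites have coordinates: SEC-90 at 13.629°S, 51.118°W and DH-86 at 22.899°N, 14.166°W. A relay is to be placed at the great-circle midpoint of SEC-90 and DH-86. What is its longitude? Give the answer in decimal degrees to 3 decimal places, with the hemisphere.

33.154°W

Bx = cos φ₂ cos Δλ = 0.736161,  By = cos φ₂ sin Δλ = 0.553771
φₘ = atan2(sin φ₁ + sin φ₂, √((cos φ₁ + Bx)² + By²)) = 4.88551°
λₘ = λ₁ + atan2(By, cos φ₁ + Bx) = -33.15421°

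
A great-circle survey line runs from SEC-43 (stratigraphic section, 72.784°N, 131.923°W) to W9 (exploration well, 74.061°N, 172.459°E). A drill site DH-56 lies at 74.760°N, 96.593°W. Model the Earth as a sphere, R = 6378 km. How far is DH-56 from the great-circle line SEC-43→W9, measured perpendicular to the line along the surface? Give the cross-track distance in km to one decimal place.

944.6 km

δ₁₃ = central angle SEC-43→DH-56 = 0.172975 rad  (haversine)
θ₁₃ = bearing SEC-43→DH-56 = 62.030°,  θ₁₂ = bearing SEC-43→W9 = 301.054°
dₓₜ = R·arcsin(sin δ₁₃ · sin(θ₁₃ − θ₁₂)) = 6378·arcsin(0.17211·sin(-239.024°)) = 944.629 km
|dₓₜ| = 944.629 km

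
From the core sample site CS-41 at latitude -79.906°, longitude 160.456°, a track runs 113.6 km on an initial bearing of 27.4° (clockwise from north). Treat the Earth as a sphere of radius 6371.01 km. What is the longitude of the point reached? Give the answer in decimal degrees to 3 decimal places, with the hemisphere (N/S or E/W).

δ = d/R = 113.6/6371.01 = 0.017831 rad
φ₂ = arcsin(sin φ₁ cos δ + cos φ₁ sin δ cos θ)
   = arcsin(-0.98452·0.99984 + 0.17526·0.01783·0.88782) = -78.98905°
λ₂ = λ₁ + atan2(sin θ sin δ cos φ₁, cos δ − sin φ₁ sin φ₂) = 162.91820°

162.918°E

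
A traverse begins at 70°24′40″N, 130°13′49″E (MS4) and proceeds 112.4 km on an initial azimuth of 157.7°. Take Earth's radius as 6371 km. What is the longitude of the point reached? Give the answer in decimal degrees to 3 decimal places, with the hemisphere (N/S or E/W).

131.324°E

MS4: φ = +70.41111°, λ = +130.23028°
δ = d/R = 112.4/6371 = 0.017642 rad
φ₂ = arcsin(sin φ₁ cos δ + cos φ₁ sin δ cos θ)
   = arcsin(0.94212·0.99984 + 0.33527·0.01764·-0.92521) = 69.47243°
λ₂ = λ₁ + atan2(sin θ sin δ cos φ₁, cos δ − sin φ₁ sin φ₂) = 131.32414°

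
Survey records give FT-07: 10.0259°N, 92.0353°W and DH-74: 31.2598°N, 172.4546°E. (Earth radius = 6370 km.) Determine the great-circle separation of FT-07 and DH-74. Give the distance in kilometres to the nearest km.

9945 km

Δφ = 21.2339°,  Δλ = -95.5101°
a = sin²(Δφ/2) + cos φ₁ cos φ₂ sin²(Δλ/2) = 0.495244
c = 2·arcsin(√a) = 1.561283 rad = 89.4550°
d = R·c = 6370 × 1.561283 = 9945.4 km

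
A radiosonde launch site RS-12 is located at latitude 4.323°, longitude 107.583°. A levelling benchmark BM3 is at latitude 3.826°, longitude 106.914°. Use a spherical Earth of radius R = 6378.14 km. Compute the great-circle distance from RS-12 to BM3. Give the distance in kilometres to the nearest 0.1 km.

Δφ = -0.4970°,  Δλ = -0.6690°
a = sin²(Δφ/2) + cos φ₁ cos φ₂ sin²(Δλ/2) = 0.000053
c = 2·arcsin(√a) = 0.014522 rad = 0.8321°
d = R·c = 6378.14 × 0.014522 = 92.6 km

92.6 km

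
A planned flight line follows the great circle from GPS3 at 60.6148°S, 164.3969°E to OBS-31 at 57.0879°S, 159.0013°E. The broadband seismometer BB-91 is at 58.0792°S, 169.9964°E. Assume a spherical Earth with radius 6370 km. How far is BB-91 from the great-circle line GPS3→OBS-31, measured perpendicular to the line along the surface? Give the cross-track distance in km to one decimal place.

δ₁₃ = central angle GPS3→BB-91 = 0.066602 rad  (haversine)
θ₁₃ = bearing GPS3→BB-91 = 50.824°,  θ₁₂ = bearing GPS3→OBS-31 = 319.309°
dₓₜ = R·arcsin(sin δ₁₃ · sin(θ₁₃ − θ₁₂)) = 6370·arcsin(0.06655·sin(-268.485°)) = 424.105 km
|dₓₜ| = 424.105 km

424.1 km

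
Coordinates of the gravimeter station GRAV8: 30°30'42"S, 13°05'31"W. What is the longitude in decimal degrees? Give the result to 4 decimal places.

13° + 5′/60 + 31″/3600 = 13 + 0.08333 + 0.00861 = 13.0919°

13.0919°W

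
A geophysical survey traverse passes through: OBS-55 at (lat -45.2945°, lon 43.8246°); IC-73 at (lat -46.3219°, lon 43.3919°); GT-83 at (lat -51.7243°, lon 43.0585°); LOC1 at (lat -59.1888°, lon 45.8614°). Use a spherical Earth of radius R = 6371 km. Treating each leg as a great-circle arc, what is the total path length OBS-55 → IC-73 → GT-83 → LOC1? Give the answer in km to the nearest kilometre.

1569 km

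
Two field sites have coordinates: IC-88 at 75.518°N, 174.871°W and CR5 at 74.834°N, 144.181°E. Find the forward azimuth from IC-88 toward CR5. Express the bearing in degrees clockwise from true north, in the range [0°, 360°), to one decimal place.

286.3°

Δλ = -40.9480°
y = sin Δλ · cos φ₂ = -0.171457
x = cos φ₁ sin φ₂ − sin φ₁ cos φ₂ cos Δλ = 0.050045
θ = atan2(y, x) = -73.7286° → 286.2714° (mod 360°)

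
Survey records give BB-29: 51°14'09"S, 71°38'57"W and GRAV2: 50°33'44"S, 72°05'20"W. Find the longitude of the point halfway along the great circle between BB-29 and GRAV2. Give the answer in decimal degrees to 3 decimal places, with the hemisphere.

BB-29: φ = -51.23583°, λ = -71.64917°
GRAV2: φ = -50.56222°, λ = -72.08889°
Bx = cos φ₂ cos Δλ = 0.635221,  By = cos φ₂ sin Δλ = -0.004875
φₘ = atan2(sin φ₁ + sin φ₂, √((cos φ₁ + Bx)² + By²)) = -50.89923°
λₘ = λ₁ + atan2(By, cos φ₁ + Bx) = -71.87062°

71.871°W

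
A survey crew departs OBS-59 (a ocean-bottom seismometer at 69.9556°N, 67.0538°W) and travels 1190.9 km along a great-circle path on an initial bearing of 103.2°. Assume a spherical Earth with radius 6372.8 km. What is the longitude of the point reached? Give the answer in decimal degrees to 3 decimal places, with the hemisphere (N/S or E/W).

δ = d/R = 1190.9/6372.8 = 0.186872 rad
φ₂ = arcsin(sin φ₁ cos δ + cos φ₁ sin δ cos θ)
   = arcsin(0.93943·0.98259 + 0.34275·0.18579·-0.22835) = 65.30314°
λ₂ = λ₁ + atan2(sin θ sin δ cos φ₁, cos δ − sin φ₁ sin φ₂) = -41.40133°

41.401°W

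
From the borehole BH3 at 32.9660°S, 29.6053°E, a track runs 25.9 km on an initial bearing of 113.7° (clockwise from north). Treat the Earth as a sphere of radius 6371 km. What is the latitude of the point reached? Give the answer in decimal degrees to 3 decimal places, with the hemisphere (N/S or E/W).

33.059°S

δ = d/R = 25.9/6371 = 0.004065 rad
φ₂ = arcsin(sin φ₁ cos δ + cos φ₁ sin δ cos θ)
   = arcsin(-0.54414·0.99999 + 0.83899·0.00407·-0.40195) = -33.05937°
λ₂ = λ₁ + atan2(sin θ sin δ cos φ₁, cos δ − sin φ₁ sin φ₂) = 29.85978°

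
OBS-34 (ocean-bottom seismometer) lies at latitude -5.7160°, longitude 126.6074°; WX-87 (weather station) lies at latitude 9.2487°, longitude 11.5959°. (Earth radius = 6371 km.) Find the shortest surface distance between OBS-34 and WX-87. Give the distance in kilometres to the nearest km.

Δφ = 14.9647°,  Δλ = -115.0115°
a = sin²(Δφ/2) + cos φ₁ cos φ₂ sin²(Δλ/2) = 0.715618
c = 2·arcsin(√a) = 2.016659 rad = 115.5460°
d = R·c = 6371 × 2.016659 = 12848.1 km

12848 km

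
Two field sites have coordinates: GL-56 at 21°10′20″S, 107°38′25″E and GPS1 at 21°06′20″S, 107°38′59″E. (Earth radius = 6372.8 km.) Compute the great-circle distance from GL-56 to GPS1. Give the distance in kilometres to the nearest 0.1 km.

GL-56: φ = -21.17222°, λ = +107.64028°
GPS1: φ = -21.10556°, λ = +107.64972°
Δφ = 0.0667°,  Δλ = 0.0094°
a = sin²(Δφ/2) + cos φ₁ cos φ₂ sin²(Δλ/2) = 0.000000
c = 2·arcsin(√a) = 0.001174 rad = 0.0672°
d = R·c = 6372.8 × 0.001174 = 7.5 km

7.5 km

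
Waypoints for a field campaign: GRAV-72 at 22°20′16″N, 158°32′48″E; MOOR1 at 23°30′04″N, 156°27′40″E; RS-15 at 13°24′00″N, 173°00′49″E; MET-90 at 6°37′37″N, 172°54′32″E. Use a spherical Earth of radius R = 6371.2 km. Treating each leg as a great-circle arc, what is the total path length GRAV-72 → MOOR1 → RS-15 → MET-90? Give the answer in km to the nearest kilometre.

3076 km

GRAV-72: φ = +22.33778°, λ = +158.54667°
MOOR1: φ = +23.50111°, λ = +156.46111°
RS-15: φ = +13.40000°, λ = +173.01361°
MET-90: φ = +6.62694°, λ = +172.90889°
GRAV-72→MOOR1: c = 0.039194 rad, d = 249.71 km
MOOR1→RS-15: c = 0.325375 rad, d = 2073.03 km
RS-15→MET-90: c = 0.118226 rad, d = 753.24 km
Total = 249.71 + 2073.03 + 753.24 = 3075.98 km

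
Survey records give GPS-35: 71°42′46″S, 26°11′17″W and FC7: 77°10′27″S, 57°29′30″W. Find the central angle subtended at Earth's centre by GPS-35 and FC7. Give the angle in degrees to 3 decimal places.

9.829°

GPS-35: φ = -71.71278°, λ = -26.18806°
FC7: φ = -77.17417°, λ = -57.49167°
Δφ = -5.4614°,  Δλ = -31.3036°
a = sin²(Δφ/2) + cos φ₁ cos φ₂ sin²(Δλ/2) = 0.007340
c = 2·arcsin(√a) = 0.171555 rad = 9.8294°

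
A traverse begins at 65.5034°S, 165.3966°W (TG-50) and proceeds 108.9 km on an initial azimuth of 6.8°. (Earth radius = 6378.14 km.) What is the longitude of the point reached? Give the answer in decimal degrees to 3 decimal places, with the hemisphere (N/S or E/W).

165.127°W

δ = d/R = 108.9/6378.14 = 0.017074 rad
φ₂ = arcsin(sin φ₁ cos δ + cos φ₁ sin δ cos θ)
   = arcsin(-0.90999·0.99985 + 0.41464·0.01707·0.99297) = -64.53177°
λ₂ = λ₁ + atan2(sin θ sin δ cos φ₁, cos δ − sin φ₁ sin φ₂) = -165.12725°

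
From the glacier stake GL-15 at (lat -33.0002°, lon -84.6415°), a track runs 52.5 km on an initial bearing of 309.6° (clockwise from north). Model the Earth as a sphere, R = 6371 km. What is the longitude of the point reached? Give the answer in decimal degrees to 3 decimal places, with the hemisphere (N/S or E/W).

85.074°W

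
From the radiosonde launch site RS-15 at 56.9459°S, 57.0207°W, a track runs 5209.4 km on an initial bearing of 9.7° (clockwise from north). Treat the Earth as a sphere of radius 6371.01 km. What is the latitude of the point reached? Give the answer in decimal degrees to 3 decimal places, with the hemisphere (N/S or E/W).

10.428°S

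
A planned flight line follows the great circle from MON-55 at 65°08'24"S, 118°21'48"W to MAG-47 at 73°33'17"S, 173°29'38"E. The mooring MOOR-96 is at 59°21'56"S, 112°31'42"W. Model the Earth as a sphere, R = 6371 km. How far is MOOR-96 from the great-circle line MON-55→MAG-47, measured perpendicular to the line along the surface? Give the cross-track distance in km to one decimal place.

MON-55: φ = -65.14000°, λ = -118.36333°
MAG-47: φ = -73.55472°, λ = +173.49389°
MOOR-96: φ = -59.36556°, λ = -112.52833°
δ₁₃ = central angle MON-55→MOOR-96 = 0.111271 rad  (haversine)
θ₁₃ = bearing MON-55→MOOR-96 = 27.809°,  θ₁₂ = bearing MON-55→MAG-47 = 220.506°
dₓₜ = R·arcsin(sin δ₁₃ · sin(θ₁₃ − θ₁₂)) = 6371·arcsin(0.11104·sin(-192.697°)) = 155.508 km
|dₓₜ| = 155.508 km

155.5 km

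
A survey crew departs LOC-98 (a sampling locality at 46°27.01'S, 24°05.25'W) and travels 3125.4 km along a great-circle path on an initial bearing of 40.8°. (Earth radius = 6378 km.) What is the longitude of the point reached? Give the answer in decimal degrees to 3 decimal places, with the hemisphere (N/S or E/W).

LOC-98: φ = -46.45017°, λ = -24.08750°
δ = d/R = 3125.4/6378 = 0.490028 rad
φ₂ = arcsin(sin φ₁ cos δ + cos φ₁ sin δ cos θ)
   = arcsin(-0.72478·0.88232 + 0.68899·0.47065·0.75700) = -23.20435°
λ₂ = λ₁ + atan2(sin θ sin δ cos φ₁, cos δ − sin φ₁ sin φ₂) = -4.53927°

4.539°W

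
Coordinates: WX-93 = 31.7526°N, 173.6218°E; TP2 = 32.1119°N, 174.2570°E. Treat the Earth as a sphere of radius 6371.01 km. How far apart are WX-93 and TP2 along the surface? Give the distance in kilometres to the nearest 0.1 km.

Δφ = 0.3593°,  Δλ = 0.6352°
a = sin²(Δφ/2) + cos φ₁ cos φ₂ sin²(Δλ/2) = 0.000032
c = 2·arcsin(√a) = 0.011307 rad = 0.6478°
d = R·c = 6371.01 × 0.011307 = 72.0 km

72.0 km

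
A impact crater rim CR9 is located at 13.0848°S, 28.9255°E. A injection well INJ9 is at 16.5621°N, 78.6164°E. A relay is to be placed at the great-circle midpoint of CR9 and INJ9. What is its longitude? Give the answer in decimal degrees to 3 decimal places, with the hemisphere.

53.558°E

Bx = cos φ₂ cos Δλ = 0.620071,  By = cos φ₂ sin Δλ = 0.730928
φₘ = atan2(sin φ₁ + sin φ₂, √((cos φ₁ + Bx)² + By²)) = 1.91585°
λₘ = λ₁ + atan2(By, cos φ₁ + Bx) = 53.55783°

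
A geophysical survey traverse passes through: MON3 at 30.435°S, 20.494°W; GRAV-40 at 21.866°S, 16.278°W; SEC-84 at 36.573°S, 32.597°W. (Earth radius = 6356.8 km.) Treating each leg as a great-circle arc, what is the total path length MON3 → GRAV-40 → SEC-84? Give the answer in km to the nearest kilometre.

3304 km

MON3→GRAV-40: c = 0.163449 rad, d = 1039.02 km
GRAV-40→SEC-84: c = 0.356255 rad, d = 2264.64 km
Total = 1039.02 + 2264.64 = 3303.66 km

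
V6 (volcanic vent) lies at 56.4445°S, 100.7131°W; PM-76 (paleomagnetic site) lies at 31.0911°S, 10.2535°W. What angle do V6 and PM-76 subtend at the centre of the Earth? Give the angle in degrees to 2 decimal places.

64.75°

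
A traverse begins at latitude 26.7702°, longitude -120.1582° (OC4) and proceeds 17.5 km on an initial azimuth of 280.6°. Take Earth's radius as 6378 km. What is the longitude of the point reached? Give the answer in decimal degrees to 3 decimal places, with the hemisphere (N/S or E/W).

δ = d/R = 17.5/6378 = 0.002744 rad
φ₂ = arcsin(sin φ₁ cos δ + cos φ₁ sin δ cos θ)
   = arcsin(0.45041·1.00000 + 0.89282·0.00274·0.18395) = 26.79901°
λ₂ = λ₁ + atan2(sin θ sin δ cos φ₁, cos δ − sin φ₁ sin φ₂) = -120.33132°

120.331°W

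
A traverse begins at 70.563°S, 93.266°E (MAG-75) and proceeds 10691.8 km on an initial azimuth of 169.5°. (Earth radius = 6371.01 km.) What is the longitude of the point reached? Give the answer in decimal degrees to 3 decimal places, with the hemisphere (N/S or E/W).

97.449°W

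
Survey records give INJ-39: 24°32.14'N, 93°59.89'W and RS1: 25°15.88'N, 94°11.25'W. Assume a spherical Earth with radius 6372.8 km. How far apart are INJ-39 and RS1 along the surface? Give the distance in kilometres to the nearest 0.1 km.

INJ-39: φ = +24.53567°, λ = -93.99817°
RS1: φ = +25.26467°, λ = -94.18750°
Δφ = 0.7290°,  Δλ = -0.1893°
a = sin²(Δφ/2) + cos φ₁ cos φ₂ sin²(Δλ/2) = 0.000043
c = 2·arcsin(√a) = 0.013072 rad = 0.7490°
d = R·c = 6372.8 × 0.013072 = 83.3 km

83.3 km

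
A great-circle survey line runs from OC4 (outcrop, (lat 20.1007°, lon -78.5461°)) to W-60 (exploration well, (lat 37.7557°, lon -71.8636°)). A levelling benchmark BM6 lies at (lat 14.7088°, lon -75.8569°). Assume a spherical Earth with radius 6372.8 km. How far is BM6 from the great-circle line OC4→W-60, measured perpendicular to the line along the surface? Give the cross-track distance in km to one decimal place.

δ₁₃ = central angle OC4→BM6 = 0.104211 rad  (haversine)
θ₁₃ = bearing OC4→BM6 = 154.135°,  θ₁₂ = bearing OC4→W-60 = 16.779°
dₓₜ = R·arcsin(sin δ₁₃ · sin(θ₁₃ − θ₁₂)) = 6372.8·arcsin(0.10402·sin(137.355°)) = 449.462 km
|dₓₜ| = 449.462 km

449.5 km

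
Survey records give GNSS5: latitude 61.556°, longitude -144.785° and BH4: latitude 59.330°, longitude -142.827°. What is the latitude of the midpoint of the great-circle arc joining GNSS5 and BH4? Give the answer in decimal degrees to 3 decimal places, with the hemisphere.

60.447°N

Bx = cos φ₂ cos Δλ = 0.509795,  By = cos φ₂ sin Δλ = 0.017428
φₘ = atan2(sin φ₁ + sin φ₂, √((cos φ₁ + Bx)² + By²)) = 60.44658°
λₘ = λ₁ + atan2(By, cos φ₁ + Bx) = -143.77246°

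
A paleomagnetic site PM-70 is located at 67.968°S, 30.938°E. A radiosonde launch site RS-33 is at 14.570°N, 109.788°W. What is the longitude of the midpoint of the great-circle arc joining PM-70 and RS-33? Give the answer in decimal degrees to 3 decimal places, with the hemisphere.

90.471°W

Bx = cos φ₂ cos Δλ = -0.749232,  By = cos φ₂ sin Δλ = -0.612672
φₘ = atan2(sin φ₁ + sin φ₂, √((cos φ₁ + Bx)² + By²)) = -43.25491°
λₘ = λ₁ + atan2(By, cos φ₁ + Bx) = -90.47095°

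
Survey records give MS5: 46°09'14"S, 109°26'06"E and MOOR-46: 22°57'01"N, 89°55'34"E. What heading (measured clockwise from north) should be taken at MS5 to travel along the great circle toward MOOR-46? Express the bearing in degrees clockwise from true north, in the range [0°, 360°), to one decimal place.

341.1°

MS5: φ = -46.15389°, λ = +109.43500°
MOOR-46: φ = +22.95028°, λ = +89.92611°
Δλ = -19.5089°
y = sin Δλ · cos φ₂ = -0.307519
x = cos φ₁ sin φ₂ − sin φ₁ cos φ₂ cos Δλ = 0.896103
θ = atan2(y, x) = -18.9408° → 341.0592° (mod 360°)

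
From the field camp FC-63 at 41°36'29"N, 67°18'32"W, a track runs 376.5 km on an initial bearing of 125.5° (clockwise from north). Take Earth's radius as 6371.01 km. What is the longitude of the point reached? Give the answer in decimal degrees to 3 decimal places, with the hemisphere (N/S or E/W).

FC-63: φ = +41.60806°, λ = -67.30889°
δ = d/R = 376.5/6371.01 = 0.059096 rad
φ₂ = arcsin(sin φ₁ cos δ + cos φ₁ sin δ cos θ)
   = arcsin(0.66403·0.99825 + 0.74770·0.05906·-0.58070) = 39.58543°
λ₂ = λ₁ + atan2(sin θ sin δ cos φ₁, cos δ − sin φ₁ sin φ₂) = -63.73185°

63.732°W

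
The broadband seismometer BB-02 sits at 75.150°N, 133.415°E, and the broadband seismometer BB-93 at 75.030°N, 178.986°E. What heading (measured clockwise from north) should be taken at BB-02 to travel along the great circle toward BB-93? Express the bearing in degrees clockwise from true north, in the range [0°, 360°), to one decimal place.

68.5°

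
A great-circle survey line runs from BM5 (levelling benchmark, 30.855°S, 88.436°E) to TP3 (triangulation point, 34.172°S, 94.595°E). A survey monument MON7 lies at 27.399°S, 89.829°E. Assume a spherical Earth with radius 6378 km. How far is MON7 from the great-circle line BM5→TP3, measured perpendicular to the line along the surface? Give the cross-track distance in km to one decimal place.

δ₁₃ = central angle BM5→MON7 = 0.063946 rad  (haversine)
θ₁₃ = bearing BM5→MON7 = 19.740°,  θ₁₂ = bearing BM5→TP3 = 124.193°
dₓₜ = R·arcsin(sin δ₁₃ · sin(θ₁₃ − θ₁₂)) = 6378·arcsin(0.06390·sin(-104.453°)) = -394.924 km
|dₓₜ| = 394.924 km

394.9 km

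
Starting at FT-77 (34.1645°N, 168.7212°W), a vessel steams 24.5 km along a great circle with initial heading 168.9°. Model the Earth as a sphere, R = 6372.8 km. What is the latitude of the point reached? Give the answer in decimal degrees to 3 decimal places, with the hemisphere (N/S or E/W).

δ = d/R = 24.5/6372.8 = 0.003844 rad
φ₂ = arcsin(sin φ₁ cos δ + cos φ₁ sin δ cos θ)
   = arcsin(0.56157·0.99999 + 0.82743·0.00384·-0.98129) = 33.94834°
λ₂ = λ₁ + atan2(sin θ sin δ cos φ₁, cos δ − sin φ₁ sin φ₂) = -168.67008°

33.948°N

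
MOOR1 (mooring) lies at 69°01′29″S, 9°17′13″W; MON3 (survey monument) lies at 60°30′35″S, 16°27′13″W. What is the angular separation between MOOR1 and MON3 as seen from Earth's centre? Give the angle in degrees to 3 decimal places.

9.032°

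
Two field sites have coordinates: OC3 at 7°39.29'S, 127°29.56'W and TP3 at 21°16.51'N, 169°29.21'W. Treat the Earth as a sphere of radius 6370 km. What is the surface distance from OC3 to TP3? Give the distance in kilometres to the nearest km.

5598 km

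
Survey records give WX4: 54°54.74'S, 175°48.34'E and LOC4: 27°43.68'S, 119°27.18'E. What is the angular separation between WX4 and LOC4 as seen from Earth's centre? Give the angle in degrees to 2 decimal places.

WX4: φ = -54.91233°, λ = +175.80567°
LOC4: φ = -27.72800°, λ = +119.45300°
Δφ = 27.1843°,  Δλ = -56.3527°
a = sin²(Δφ/2) + cos φ₁ cos φ₂ sin²(Δλ/2) = 0.168676
c = 2·arcsin(√a) = 0.846447 rad = 48.4978°

48.50°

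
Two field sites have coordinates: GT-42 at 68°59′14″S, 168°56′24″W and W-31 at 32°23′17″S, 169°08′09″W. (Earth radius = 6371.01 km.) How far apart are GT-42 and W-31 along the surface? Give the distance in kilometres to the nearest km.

4070 km

GT-42: φ = -68.98722°, λ = -168.94000°
W-31: φ = -32.38806°, λ = -169.13583°
Δφ = 36.5992°,  Δλ = -0.1958°
a = sin²(Δφ/2) + cos φ₁ cos φ₂ sin²(Δλ/2) = 0.098588
c = 2·arcsin(√a) = 0.638779 rad = 36.5993°
d = R·c = 6371.01 × 0.638779 = 4069.7 km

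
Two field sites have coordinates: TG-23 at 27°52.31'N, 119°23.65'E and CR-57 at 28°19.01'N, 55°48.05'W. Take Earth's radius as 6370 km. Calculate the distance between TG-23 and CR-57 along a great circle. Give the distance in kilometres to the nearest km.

13744 km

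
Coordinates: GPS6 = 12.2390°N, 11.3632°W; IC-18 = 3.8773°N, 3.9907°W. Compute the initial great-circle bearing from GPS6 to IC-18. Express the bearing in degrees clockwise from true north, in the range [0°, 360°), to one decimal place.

138.3°

Δλ = 7.3725°
y = sin Δλ · cos φ₂ = 0.128026
x = cos φ₁ sin φ₂ − sin φ₁ cos φ₂ cos Δλ = -0.143673
θ = atan2(y, x) = 138.2960° → 138.2960° (mod 360°)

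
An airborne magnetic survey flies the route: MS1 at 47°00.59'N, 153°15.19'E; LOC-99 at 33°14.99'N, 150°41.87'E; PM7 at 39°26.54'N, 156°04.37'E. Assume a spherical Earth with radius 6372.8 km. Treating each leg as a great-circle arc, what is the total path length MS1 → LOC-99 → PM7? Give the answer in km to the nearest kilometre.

MS1: φ = +47.00983°, λ = +153.25317°
LOC-99: φ = +33.24983°, λ = +150.69783°
PM7: φ = +39.44233°, λ = +156.07283°
MS1→LOC-99: c = 0.242530 rad, d = 1545.59 km
LOC-99→PM7: c = 0.131812 rad, d = 840.01 km
Total = 1545.59 + 840.01 = 2385.61 km

2386 km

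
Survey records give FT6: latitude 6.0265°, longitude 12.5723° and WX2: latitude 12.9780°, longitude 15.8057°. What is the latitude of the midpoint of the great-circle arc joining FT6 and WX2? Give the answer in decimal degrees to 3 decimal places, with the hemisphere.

9.506°N

Bx = cos φ₂ cos Δλ = 0.972905,  By = cos φ₂ sin Δλ = 0.054963
φₘ = atan2(sin φ₁ + sin φ₂, √((cos φ₁ + Bx)² + By²)) = 9.50596°
λₘ = λ₁ + atan2(By, cos φ₁ + Bx) = 14.17256°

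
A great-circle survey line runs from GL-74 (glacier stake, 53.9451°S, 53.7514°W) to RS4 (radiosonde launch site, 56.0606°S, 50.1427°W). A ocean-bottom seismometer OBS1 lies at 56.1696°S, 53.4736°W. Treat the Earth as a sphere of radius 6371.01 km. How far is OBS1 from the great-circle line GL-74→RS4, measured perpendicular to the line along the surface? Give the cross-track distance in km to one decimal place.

δ₁₃ = central angle GL-74→OBS1 = 0.038924 rad  (haversine)
θ₁₃ = bearing GL-74→OBS1 = 176.022°,  θ₁₂ = bearing GL-74→RS4 = 137.094°
dₓₜ = R·arcsin(sin δ₁₃ · sin(θ₁₃ − θ₁₂)) = 6371.01·arcsin(0.03891·sin(38.928°)) = 155.797 km
|dₓₜ| = 155.797 km

155.8 km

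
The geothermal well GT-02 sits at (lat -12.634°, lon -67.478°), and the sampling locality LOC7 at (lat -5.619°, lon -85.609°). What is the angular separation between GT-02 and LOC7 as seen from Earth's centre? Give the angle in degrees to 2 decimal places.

19.21°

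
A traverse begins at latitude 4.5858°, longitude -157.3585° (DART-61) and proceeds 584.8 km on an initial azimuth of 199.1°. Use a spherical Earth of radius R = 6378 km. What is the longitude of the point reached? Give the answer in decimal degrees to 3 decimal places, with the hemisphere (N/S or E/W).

δ = d/R = 584.8/6378 = 0.091690 rad
φ₂ = arcsin(sin φ₁ cos δ + cos φ₁ sin δ cos θ)
   = arcsin(0.07995·0.99580 + 0.99680·0.09156·-0.94495) = -0.37977°
λ₂ = λ₁ + atan2(sin θ sin δ cos φ₁, cos δ − sin φ₁ sin φ₂) = -159.07541°

159.075°W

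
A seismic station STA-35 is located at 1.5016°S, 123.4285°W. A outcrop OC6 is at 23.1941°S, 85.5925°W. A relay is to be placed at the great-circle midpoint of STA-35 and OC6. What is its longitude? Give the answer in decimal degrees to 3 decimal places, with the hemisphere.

Bx = cos φ₂ cos Δλ = 0.725937,  By = cos φ₂ sin Δλ = 0.563826
φₘ = atan2(sin φ₁ + sin φ₂, √((cos φ₁ + Bx)² + By²)) = -13.02818°
λₘ = λ₁ + atan2(By, cos φ₁ + Bx) = -105.33406°

105.334°W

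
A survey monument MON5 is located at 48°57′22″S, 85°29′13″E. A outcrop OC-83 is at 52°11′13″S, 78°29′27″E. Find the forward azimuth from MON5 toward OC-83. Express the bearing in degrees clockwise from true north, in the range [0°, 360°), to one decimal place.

MON5: φ = -48.95611°, λ = +85.48694°
OC-83: φ = -52.18694°, λ = +78.49083°
Δλ = -6.9961°
y = sin Δλ · cos φ₂ = -0.074675
x = cos φ₁ sin φ₂ − sin φ₁ cos φ₂ cos Δλ = -0.059802
θ = atan2(y, x) = -128.6885° → 231.3115° (mod 360°)

231.3°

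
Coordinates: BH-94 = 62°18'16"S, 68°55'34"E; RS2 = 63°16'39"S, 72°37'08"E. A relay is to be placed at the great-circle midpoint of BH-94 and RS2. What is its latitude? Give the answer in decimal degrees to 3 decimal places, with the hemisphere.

62.803°S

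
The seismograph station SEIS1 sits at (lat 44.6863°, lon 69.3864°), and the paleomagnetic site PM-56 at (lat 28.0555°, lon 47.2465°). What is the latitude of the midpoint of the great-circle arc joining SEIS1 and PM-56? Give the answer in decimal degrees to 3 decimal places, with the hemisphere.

36.880°N

Bx = cos φ₂ cos Δλ = 0.817423,  By = cos φ₂ sin Δλ = -0.332584
φₘ = atan2(sin φ₁ + sin φ₂, √((cos φ₁ + Bx)² + By²)) = 36.88004°
λₘ = λ₁ + atan2(By, cos φ₁ + Bx) = 57.10997°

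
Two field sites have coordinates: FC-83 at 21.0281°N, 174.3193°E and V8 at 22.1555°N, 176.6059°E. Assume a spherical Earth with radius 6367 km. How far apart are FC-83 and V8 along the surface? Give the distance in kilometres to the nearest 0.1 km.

Δφ = 1.1274°,  Δλ = 2.2866°
a = sin²(Δφ/2) + cos φ₁ cos φ₂ sin²(Δλ/2) = 0.000441
c = 2·arcsin(√a) = 0.042001 rad = 2.4065°
d = R·c = 6367 × 0.042001 = 267.4 km

267.4 km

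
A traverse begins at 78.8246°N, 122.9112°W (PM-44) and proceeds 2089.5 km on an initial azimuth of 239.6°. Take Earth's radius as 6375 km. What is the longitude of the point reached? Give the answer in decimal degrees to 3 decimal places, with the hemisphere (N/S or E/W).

δ = d/R = 2089.5/6375 = 0.327765 rad
φ₂ = arcsin(sin φ₁ cos δ + cos φ₁ sin δ cos θ)
   = arcsin(0.98104·0.94676 + 0.19381·0.32193·-0.50603) = 63.79747°
λ₂ = λ₁ + atan2(sin θ sin δ cos φ₁, cos δ − sin φ₁ sin φ₂) = -161.87669°

161.877°W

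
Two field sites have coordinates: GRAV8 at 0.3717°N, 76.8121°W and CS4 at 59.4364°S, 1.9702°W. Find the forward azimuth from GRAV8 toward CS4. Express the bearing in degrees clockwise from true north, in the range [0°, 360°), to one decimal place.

Δλ = 74.8419°
y = sin Δλ · cos φ₂ = 0.490803
x = cos φ₁ sin φ₂ − sin φ₁ cos φ₂ cos Δλ = -0.861910
θ = atan2(y, x) = 150.3412° → 150.3412° (mod 360°)

150.3°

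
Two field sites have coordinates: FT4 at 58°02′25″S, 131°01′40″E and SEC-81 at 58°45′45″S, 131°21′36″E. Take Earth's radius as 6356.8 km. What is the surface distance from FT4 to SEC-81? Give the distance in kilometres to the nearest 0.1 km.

FT4: φ = -58.04028°, λ = +131.02778°
SEC-81: φ = -58.76250°, λ = +131.36000°
Δφ = -0.7222°,  Δλ = 0.3322°
a = sin²(Δφ/2) + cos φ₁ cos φ₂ sin²(Δλ/2) = 0.000042
c = 2·arcsin(√a) = 0.012966 rad = 0.7429°
d = R·c = 6356.8 × 0.012966 = 82.4 km

82.4 km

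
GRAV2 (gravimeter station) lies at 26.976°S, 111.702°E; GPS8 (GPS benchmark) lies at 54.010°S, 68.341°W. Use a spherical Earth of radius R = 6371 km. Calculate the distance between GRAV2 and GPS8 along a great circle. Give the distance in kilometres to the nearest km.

Δφ = -27.0340°,  Δλ = 179.9570°
a = sin²(Δφ/2) + cos φ₁ cos φ₂ sin²(Δλ/2) = 0.578338
c = 2·arcsin(√a) = 1.728120 rad = 99.0140°
d = R·c = 6371 × 1.728120 = 11009.9 km

11010 km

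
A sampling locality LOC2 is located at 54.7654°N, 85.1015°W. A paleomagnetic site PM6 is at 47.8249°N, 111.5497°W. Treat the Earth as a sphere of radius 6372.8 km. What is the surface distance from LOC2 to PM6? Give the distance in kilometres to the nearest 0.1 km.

1979.8 km

Δφ = -6.9405°,  Δλ = -26.4482°
a = sin²(Δφ/2) + cos φ₁ cos φ₂ sin²(Δλ/2) = 0.023934
c = 2·arcsin(√a) = 0.310662 rad = 17.7996°
d = R·c = 6372.8 × 0.310662 = 1979.8 km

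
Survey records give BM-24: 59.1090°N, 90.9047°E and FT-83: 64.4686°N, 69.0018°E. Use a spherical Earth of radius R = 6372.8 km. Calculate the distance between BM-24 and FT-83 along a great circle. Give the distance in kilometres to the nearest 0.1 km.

Δφ = 5.3596°,  Δλ = -21.9029°
a = sin²(Δφ/2) + cos φ₁ cos φ₂ sin²(Δλ/2) = 0.010172
c = 2·arcsin(√a) = 0.202059 rad = 11.5771°
d = R·c = 6372.8 × 0.202059 = 1287.7 km

1287.7 km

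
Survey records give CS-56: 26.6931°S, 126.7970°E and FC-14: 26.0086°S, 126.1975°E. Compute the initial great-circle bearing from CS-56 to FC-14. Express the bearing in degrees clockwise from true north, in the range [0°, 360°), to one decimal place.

Δλ = -0.5995°
y = sin Δλ · cos φ₂ = -0.009403
x = cos φ₁ sin φ₂ − sin φ₁ cos φ₂ cos Δλ = 0.011924
θ = atan2(y, x) = -38.2589° → 321.7411° (mod 360°)

321.7°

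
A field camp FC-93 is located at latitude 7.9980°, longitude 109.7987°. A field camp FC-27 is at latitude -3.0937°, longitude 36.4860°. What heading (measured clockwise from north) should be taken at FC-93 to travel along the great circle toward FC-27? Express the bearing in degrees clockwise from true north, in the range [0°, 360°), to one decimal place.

264.4°

Δλ = -73.3127°
y = sin Δλ · cos φ₂ = -0.956490
x = cos φ₁ sin φ₂ − sin φ₁ cos φ₂ cos Δλ = -0.093339
θ = atan2(y, x) = -95.5736° → 264.4264° (mod 360°)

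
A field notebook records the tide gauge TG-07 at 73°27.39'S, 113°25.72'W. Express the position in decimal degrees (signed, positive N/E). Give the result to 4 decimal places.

-73.4565°, -113.4287°

lat: 73.4565° S → -73.4565°
lon: 113.4287° W → -113.4287°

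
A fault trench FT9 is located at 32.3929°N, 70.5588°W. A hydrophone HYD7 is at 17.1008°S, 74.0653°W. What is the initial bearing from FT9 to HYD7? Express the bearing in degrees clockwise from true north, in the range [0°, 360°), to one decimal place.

Δλ = -3.5065°
y = sin Δλ · cos φ₂ = -0.058458
x = cos φ₁ sin φ₂ − sin φ₁ cos φ₂ cos Δλ = -0.759376
θ = atan2(y, x) = -175.5980° → 184.4020° (mod 360°)

184.4°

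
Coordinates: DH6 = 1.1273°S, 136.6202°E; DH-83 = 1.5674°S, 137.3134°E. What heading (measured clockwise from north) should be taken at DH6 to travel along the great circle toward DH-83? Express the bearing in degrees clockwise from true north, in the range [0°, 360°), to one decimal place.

122.4°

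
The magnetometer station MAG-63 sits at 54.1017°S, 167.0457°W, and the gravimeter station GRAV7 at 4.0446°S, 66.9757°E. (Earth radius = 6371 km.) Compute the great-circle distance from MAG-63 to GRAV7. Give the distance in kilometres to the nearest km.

Δφ = 50.0571°,  Δλ = -125.9786°
a = sin²(Δφ/2) + cos φ₁ cos φ₂ sin²(Δλ/2) = 0.643238
c = 2·arcsin(√a) = 1.861343 rad = 106.6471°
d = R·c = 6371 × 1.861343 = 11858.6 km

11859 km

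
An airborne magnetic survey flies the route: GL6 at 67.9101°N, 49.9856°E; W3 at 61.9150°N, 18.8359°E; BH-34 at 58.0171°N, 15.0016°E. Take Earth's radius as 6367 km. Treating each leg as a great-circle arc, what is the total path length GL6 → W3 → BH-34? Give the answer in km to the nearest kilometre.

GL6→W3: c = 0.249627 rad, d = 1589.37 km
W3→BH-34: c = 0.075799 rad, d = 482.61 km
Total = 1589.37 + 482.61 = 2071.99 km

2072 km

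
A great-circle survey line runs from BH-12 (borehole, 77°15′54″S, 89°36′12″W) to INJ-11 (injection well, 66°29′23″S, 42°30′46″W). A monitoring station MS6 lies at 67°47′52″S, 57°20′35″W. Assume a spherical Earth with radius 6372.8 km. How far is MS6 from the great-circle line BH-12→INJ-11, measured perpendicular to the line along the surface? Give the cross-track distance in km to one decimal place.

400.6 km

BH-12: φ = -77.26500°, λ = -89.60333°
INJ-11: φ = -66.48972°, λ = -42.51278°
MS6: φ = -67.79778°, λ = -57.34306°
δ₁₃ = central angle BH-12→MS6 = 0.230637 rad  (haversine)
θ₁₃ = bearing BH-12→MS6 = 61.924°,  θ₁₂ = bearing BH-12→INJ-11 = 77.875°
dₓₜ = R·arcsin(sin δ₁₃ · sin(θ₁₃ − θ₁₂)) = 6372.8·arcsin(0.22860·sin(-15.950°)) = -400.596 km
|dₓₜ| = 400.596 km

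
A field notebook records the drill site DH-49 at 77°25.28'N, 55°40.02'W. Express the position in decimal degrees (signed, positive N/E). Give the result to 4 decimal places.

+77.4213°, -55.6670°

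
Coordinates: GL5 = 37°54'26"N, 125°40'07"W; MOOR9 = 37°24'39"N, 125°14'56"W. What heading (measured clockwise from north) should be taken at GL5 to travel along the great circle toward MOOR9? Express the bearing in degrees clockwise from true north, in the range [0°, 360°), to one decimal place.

146.1°

GL5: φ = +37.90722°, λ = -125.66861°
MOOR9: φ = +37.41083°, λ = -125.24889°
Δλ = 0.4197°
y = sin Δλ · cos φ₂ = 0.005819
x = cos φ₁ sin φ₂ − sin φ₁ cos φ₂ cos Δλ = -0.008650
θ = atan2(y, x) = 146.0736° → 146.0736° (mod 360°)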